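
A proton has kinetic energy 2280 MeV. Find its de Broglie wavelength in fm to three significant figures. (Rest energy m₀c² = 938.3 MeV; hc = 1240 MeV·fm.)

λ = 0.403 fm

Total energy E = KE + m₀c² = 2280 + 938.3 = 3218.3 MeV.
(pc)² = E² − (m₀c²)² = (3218.3)² − (938.3)² = 9.477 × 10⁶ MeV², so pc = 3078 MeV.
λ = hc/(pc) = 1240 MeV·fm / 3078 MeV = 0.403 fm.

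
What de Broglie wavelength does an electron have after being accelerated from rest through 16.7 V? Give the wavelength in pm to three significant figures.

λ = 300 pm

KE = eV = 1.602 × 10⁻¹⁹ × 16.70 = 2.675 × 10⁻¹⁸ J.
p = √(2mKE) = √(2 × 9.109 × 10⁻³¹ × 2.675 × 10⁻¹⁸) = 2.208 × 10⁻²⁴ kg·m/s.
λ = h/p = 6.626 × 10⁻³⁴ / 2.208 × 10⁻²⁴ = 3.00 × 10⁻¹⁰ m = 300 pm.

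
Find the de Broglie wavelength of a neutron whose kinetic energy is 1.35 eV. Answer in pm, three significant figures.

KE = 1.35 eV = 2.163 × 10⁻¹⁹ J.
p = √(2mKE) = √(2 × 1.675 × 10⁻²⁷ × 2.163 × 10⁻¹⁹) = 2.692 × 10⁻²³ kg·m/s.
λ = h/p = 6.626 × 10⁻³⁴ / 2.692 × 10⁻²³ = 2.46 × 10⁻¹¹ m = 24.6 pm.

λ = 24.6 pm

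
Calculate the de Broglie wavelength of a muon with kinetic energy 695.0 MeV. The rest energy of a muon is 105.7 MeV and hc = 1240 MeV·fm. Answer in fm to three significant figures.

λ = 1.56 fm

Total energy E = KE + m₀c² = 695.0 + 105.7 = 800.7 MeV.
(pc)² = E² − (m₀c²)² = (800.7)² − (105.7)² = 6.299 × 10⁵ MeV², so pc = 793.7 MeV.
λ = hc/(pc) = 1240 MeV·fm / 793.7 MeV = 1.56 fm.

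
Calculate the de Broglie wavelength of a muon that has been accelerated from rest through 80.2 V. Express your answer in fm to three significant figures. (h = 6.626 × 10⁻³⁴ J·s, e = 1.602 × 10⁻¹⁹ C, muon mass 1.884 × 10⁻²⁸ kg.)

KE = eV = 1.602 × 10⁻¹⁹ × 80.20 = 1.285 × 10⁻¹⁷ J.
p = √(2mKE) = √(2 × 1.884 × 10⁻²⁸ × 1.285 × 10⁻¹⁷) = 6.958 × 10⁻²³ kg·m/s.
λ = h/p = 6.626 × 10⁻³⁴ / 6.958 × 10⁻²³ = 9.52 × 10⁻¹² m = 9520 fm.

λ = 9520 fm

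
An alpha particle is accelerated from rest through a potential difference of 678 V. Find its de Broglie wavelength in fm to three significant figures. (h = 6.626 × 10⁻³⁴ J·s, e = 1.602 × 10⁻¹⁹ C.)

λ = 390 fm

KE = 2eV = 2 × 1.602 × 10⁻¹⁹ × 678.0 = 2.172 × 10⁻¹⁶ J.
p = √(2mKE) = √(2 × 6.645 × 10⁻²⁷ × 2.172 × 10⁻¹⁶) = 1.699 × 10⁻²¹ kg·m/s.
λ = h/p = 6.626 × 10⁻³⁴ / 1.699 × 10⁻²¹ = 3.90 × 10⁻¹³ m = 390 fm.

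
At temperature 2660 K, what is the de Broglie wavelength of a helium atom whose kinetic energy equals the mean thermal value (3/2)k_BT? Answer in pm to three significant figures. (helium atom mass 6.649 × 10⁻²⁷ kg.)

λ = 24.5 pm

KE = (3/2)k_BT = 1.5 × 1.381 × 10⁻²³ × 2660 = 5.510 × 10⁻²⁰ J.
p = √(2mKE) = √(2 × 6.649 × 10⁻²⁷ × 5.510 × 10⁻²⁰) = 2.707 × 10⁻²³ kg·m/s.
λ = h/p = 2.45 × 10⁻¹¹ m = 24.5 pm.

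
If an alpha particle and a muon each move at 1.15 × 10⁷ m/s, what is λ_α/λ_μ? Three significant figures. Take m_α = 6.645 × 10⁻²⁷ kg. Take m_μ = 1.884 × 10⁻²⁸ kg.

At fixed v, p = mv so λ = h/(mv) ∝ 1/m.
λ_α/λ_μ = m_μ/m_α = 1.884 × 10⁻²⁸/6.645 × 10⁻²⁷ = 0.0284.

λ_α/λ_μ = 0.0284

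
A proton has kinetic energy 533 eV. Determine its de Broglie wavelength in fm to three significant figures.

λ = 1240 fm

KE = 533 eV = 8.539 × 10⁻¹⁷ J.
p = √(2mKE) = √(2 × 1.673 × 10⁻²⁷ × 8.539 × 10⁻¹⁷) = 5.345 × 10⁻²² kg·m/s.
λ = h/p = 6.626 × 10⁻³⁴ / 5.345 × 10⁻²² = 1.24 × 10⁻¹² m = 1240 fm.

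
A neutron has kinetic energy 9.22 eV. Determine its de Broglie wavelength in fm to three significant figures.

λ = 9420 fm

KE = 9.22 eV = 1.477 × 10⁻¹⁸ J.
p = √(2mKE) = √(2 × 1.675 × 10⁻²⁷ × 1.477 × 10⁻¹⁸) = 7.034 × 10⁻²³ kg·m/s.
λ = h/p = 6.626 × 10⁻³⁴ / 7.034 × 10⁻²³ = 9.42 × 10⁻¹² m = 9420 fm.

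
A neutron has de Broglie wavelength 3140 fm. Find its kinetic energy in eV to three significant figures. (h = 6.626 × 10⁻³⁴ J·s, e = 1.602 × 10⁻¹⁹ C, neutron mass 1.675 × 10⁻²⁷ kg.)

KE = 83.0 eV

p = h/λ = 6.626 × 10⁻³⁴ / 3.140 × 10⁻¹² = 2.110 × 10⁻²² kg·m/s.
KE = p²/(2m) = (2.110 × 10⁻²²)² / (2 × 1.675 × 10⁻²⁷) = 1.329 × 10⁻¹⁷ J = 83.0 eV.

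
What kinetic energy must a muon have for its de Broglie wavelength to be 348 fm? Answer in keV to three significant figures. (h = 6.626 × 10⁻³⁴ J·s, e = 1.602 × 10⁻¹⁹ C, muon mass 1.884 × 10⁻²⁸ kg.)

p = h/λ = 6.626 × 10⁻³⁴ / 3.480 × 10⁻¹³ = 1.904 × 10⁻²¹ kg·m/s.
KE = p²/(2m) = (1.904 × 10⁻²¹)² / (2 × 1.884 × 10⁻²⁸) = 9.621 × 10⁻¹⁵ J = 60.1 keV.

KE = 60.1 keV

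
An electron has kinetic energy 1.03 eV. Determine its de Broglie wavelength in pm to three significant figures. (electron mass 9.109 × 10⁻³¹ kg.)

λ = 1210 pm

KE = 1.03 eV = 1.650 × 10⁻¹⁹ J.
p = √(2mKE) = √(2 × 9.109 × 10⁻³¹ × 1.650 × 10⁻¹⁹) = 5.483 × 10⁻²⁵ kg·m/s.
λ = h/p = 6.626 × 10⁻³⁴ / 5.483 × 10⁻²⁵ = 1.21 × 10⁻⁹ m = 1210 pm.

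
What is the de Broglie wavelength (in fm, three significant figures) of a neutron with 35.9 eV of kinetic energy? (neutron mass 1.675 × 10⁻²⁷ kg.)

λ = 4770 fm

KE = 35.9 eV = 5.751 × 10⁻¹⁸ J.
p = √(2mKE) = √(2 × 1.675 × 10⁻²⁷ × 5.751 × 10⁻¹⁸) = 1.388 × 10⁻²² kg·m/s.
λ = h/p = 6.626 × 10⁻³⁴ / 1.388 × 10⁻²² = 4.77 × 10⁻¹² m = 4770 fm.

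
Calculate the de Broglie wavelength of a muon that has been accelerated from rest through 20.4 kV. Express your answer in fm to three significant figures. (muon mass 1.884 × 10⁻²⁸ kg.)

KE = eV = 1.602 × 10⁻¹⁹ × 2.040 × 10⁴ = 3.268 × 10⁻¹⁵ J.
p = √(2mKE) = √(2 × 1.884 × 10⁻²⁸ × 3.268 × 10⁻¹⁵) = 1.110 × 10⁻²¹ kg·m/s.
λ = h/p = 6.626 × 10⁻³⁴ / 1.110 × 10⁻²¹ = 5.97 × 10⁻¹³ m = 597 fm.

λ = 597 fm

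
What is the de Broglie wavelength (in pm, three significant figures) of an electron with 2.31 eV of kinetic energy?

KE = 2.31 eV = 3.701 × 10⁻¹⁹ J.
p = √(2mKE) = √(2 × 9.109 × 10⁻³¹ × 3.701 × 10⁻¹⁹) = 8.211 × 10⁻²⁵ kg·m/s.
λ = h/p = 6.626 × 10⁻³⁴ / 8.211 × 10⁻²⁵ = 8.07 × 10⁻¹⁰ m = 807 pm.

λ = 807 pm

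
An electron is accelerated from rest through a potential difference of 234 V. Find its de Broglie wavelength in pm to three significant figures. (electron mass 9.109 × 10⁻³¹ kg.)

λ = 80.2 pm

KE = eV = 1.602 × 10⁻¹⁹ × 234.0 = 3.749 × 10⁻¹⁷ J.
p = √(2mKE) = √(2 × 9.109 × 10⁻³¹ × 3.749 × 10⁻¹⁷) = 8.264 × 10⁻²⁴ kg·m/s.
λ = h/p = 6.626 × 10⁻³⁴ / 8.264 × 10⁻²⁴ = 8.02 × 10⁻¹¹ m = 80.2 pm.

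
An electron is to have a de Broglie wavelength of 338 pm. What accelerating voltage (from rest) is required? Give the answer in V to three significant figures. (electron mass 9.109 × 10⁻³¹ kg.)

V = 13.2 V

p = h/λ = 6.626 × 10⁻³⁴ / 3.380 × 10⁻¹⁰ = 1.960 × 10⁻²⁴ kg·m/s.
KE = p²/(2m) = 2.109 × 10⁻¹⁸ J.
V = KE/e = 2.109 × 10⁻¹⁸ / (1.602 × 10⁻¹⁹) = 13.2 V.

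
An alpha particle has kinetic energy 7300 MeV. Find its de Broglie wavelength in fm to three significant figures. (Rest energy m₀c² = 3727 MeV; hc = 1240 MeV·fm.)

λ = 0.119 fm

Total energy E = KE + m₀c² = 7300 + 3727 = 11027 MeV.
(pc)² = E² − (m₀c²)² = (11027)² − (3727)² = 1.077 × 10⁸ MeV², so pc = 1.038 × 10⁴ MeV.
λ = hc/(pc) = 1240 MeV·fm / 1.038 × 10⁴ MeV = 0.119 fm.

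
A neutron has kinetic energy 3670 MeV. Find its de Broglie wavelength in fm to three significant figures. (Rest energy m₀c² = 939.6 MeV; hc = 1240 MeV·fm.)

λ = 0.275 fm

Total energy E = KE + m₀c² = 3670 + 939.6 = 4609.6 MeV.
(pc)² = E² − (m₀c²)² = (4609.6)² − (939.6)² = 2.037 × 10⁷ MeV², so pc = 4513 MeV.
λ = hc/(pc) = 1240 MeV·fm / 4513 MeV = 0.275 fm.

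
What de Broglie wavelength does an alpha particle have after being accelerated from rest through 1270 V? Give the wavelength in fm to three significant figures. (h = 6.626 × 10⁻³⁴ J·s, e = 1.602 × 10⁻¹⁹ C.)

KE = 2eV = 2 × 1.602 × 10⁻¹⁹ × 1270 = 4.069 × 10⁻¹⁶ J.
p = √(2mKE) = √(2 × 6.645 × 10⁻²⁷ × 4.069 × 10⁻¹⁶) = 2.325 × 10⁻²¹ kg·m/s.
λ = h/p = 6.626 × 10⁻³⁴ / 2.325 × 10⁻²¹ = 2.85 × 10⁻¹³ m = 285 fm.

λ = 285 fm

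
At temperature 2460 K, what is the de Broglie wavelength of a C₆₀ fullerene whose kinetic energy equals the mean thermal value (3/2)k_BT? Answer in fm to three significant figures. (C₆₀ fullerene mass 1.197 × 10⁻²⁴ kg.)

KE = (3/2)k_BT = 1.5 × 1.381 × 10⁻²³ × 2460 = 5.096 × 10⁻²⁰ J.
p = √(2mKE) = √(2 × 1.197 × 10⁻²⁴ × 5.096 × 10⁻²⁰) = 3.493 × 10⁻²² kg·m/s.
λ = h/p = 1.90 × 10⁻¹² m = 1900 fm.

λ = 1900 fm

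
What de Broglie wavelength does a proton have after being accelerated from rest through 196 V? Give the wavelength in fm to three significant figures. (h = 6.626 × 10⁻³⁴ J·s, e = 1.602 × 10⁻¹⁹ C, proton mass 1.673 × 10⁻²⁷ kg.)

λ = 2040 fm

KE = eV = 1.602 × 10⁻¹⁹ × 196.0 = 3.140 × 10⁻¹⁷ J.
p = √(2mKE) = √(2 × 1.673 × 10⁻²⁷ × 3.140 × 10⁻¹⁷) = 3.241 × 10⁻²² kg·m/s.
λ = h/p = 6.626 × 10⁻³⁴ / 3.241 × 10⁻²² = 2.04 × 10⁻¹² m = 2040 fm.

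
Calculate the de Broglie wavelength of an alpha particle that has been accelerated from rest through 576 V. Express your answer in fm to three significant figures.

λ = 423 fm

KE = 2eV = 2 × 1.602 × 10⁻¹⁹ × 576.0 = 1.846 × 10⁻¹⁶ J.
p = √(2mKE) = √(2 × 6.645 × 10⁻²⁷ × 1.846 × 10⁻¹⁶) = 1.566 × 10⁻²¹ kg·m/s.
λ = h/p = 6.626 × 10⁻³⁴ / 1.566 × 10⁻²¹ = 4.23 × 10⁻¹³ m = 423 fm.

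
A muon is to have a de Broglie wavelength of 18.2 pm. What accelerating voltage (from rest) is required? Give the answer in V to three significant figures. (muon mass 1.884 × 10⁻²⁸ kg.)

V = 22.0 V

p = h/λ = 6.626 × 10⁻³⁴ / 1.820 × 10⁻¹¹ = 3.641 × 10⁻²³ kg·m/s.
KE = p²/(2m) = 3.518 × 10⁻¹⁸ J.
V = KE/e = 3.518 × 10⁻¹⁸ / (1.602 × 10⁻¹⁹) = 22.0 V.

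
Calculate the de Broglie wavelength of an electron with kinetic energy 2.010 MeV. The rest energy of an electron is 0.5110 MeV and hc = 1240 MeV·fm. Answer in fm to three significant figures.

λ = 502 fm

Total energy E = KE + m₀c² = 2.010 + 0.5110 = 2.5210 MeV.
(pc)² = E² − (m₀c²)² = (2.5210)² − (0.5110)² = 6.094 MeV², so pc = 2.469 MeV.
λ = hc/(pc) = 1240 MeV·fm / 2.469 MeV = 502 fm.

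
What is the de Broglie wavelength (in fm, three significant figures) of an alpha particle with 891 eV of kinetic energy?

λ = 481 fm

KE = 891 eV = 1.427 × 10⁻¹⁶ J.
p = √(2mKE) = √(2 × 6.645 × 10⁻²⁷ × 1.427 × 10⁻¹⁶) = 1.377 × 10⁻²¹ kg·m/s.
λ = h/p = 6.626 × 10⁻³⁴ / 1.377 × 10⁻²¹ = 4.81 × 10⁻¹³ m = 481 fm.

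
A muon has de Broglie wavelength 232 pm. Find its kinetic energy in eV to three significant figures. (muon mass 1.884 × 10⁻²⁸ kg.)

p = h/λ = 6.626 × 10⁻³⁴ / 2.320 × 10⁻¹⁰ = 2.856 × 10⁻²⁴ kg·m/s.
KE = p²/(2m) = (2.856 × 10⁻²⁴)² / (2 × 1.884 × 10⁻²⁸) = 2.165 × 10⁻²⁰ J = 0.135 eV.

KE = 0.135 eV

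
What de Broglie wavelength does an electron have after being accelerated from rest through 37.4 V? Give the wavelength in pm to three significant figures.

KE = eV = 1.602 × 10⁻¹⁹ × 37.40 = 5.991 × 10⁻¹⁸ J.
p = √(2mKE) = √(2 × 9.109 × 10⁻³¹ × 5.991 × 10⁻¹⁸) = 3.304 × 10⁻²⁴ kg·m/s.
λ = h/p = 6.626 × 10⁻³⁴ / 3.304 × 10⁻²⁴ = 2.01 × 10⁻¹⁰ m = 201 pm.

λ = 201 pm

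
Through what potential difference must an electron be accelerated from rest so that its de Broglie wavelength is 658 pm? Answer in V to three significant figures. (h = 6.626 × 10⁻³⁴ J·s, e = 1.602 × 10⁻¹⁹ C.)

V = 3.47 V

p = h/λ = 6.626 × 10⁻³⁴ / 6.580 × 10⁻¹⁰ = 1.007 × 10⁻²⁴ kg·m/s.
KE = p²/(2m) = 5.566 × 10⁻¹⁹ J.
V = KE/e = 5.566 × 10⁻¹⁹ / (1.602 × 10⁻¹⁹) = 3.47 V.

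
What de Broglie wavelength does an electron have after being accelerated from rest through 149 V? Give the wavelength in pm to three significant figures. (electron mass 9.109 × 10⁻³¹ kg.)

KE = eV = 1.602 × 10⁻¹⁹ × 149.0 = 2.387 × 10⁻¹⁷ J.
p = √(2mKE) = √(2 × 9.109 × 10⁻³¹ × 2.387 × 10⁻¹⁷) = 6.594 × 10⁻²⁴ kg·m/s.
λ = h/p = 6.626 × 10⁻³⁴ / 6.594 × 10⁻²⁴ = 1.00 × 10⁻¹⁰ m = 100 pm.

λ = 100 pm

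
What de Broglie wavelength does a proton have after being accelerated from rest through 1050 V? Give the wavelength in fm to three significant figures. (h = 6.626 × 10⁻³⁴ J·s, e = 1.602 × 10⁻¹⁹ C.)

KE = eV = 1.602 × 10⁻¹⁹ × 1050 = 1.682 × 10⁻¹⁶ J.
p = √(2mKE) = √(2 × 1.673 × 10⁻²⁷ × 1.682 × 10⁻¹⁶) = 7.502 × 10⁻²² kg·m/s.
λ = h/p = 6.626 × 10⁻³⁴ / 7.502 × 10⁻²² = 8.83 × 10⁻¹³ m = 883 fm.

λ = 883 fm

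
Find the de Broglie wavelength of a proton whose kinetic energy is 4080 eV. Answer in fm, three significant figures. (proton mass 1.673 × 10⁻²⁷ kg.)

λ = 448 fm

KE = 4080 eV = 6.536 × 10⁻¹⁶ J.
p = √(2mKE) = √(2 × 1.673 × 10⁻²⁷ × 6.536 × 10⁻¹⁶) = 1.479 × 10⁻²¹ kg·m/s.
λ = h/p = 6.626 × 10⁻³⁴ / 1.479 × 10⁻²¹ = 4.48 × 10⁻¹³ m = 448 fm.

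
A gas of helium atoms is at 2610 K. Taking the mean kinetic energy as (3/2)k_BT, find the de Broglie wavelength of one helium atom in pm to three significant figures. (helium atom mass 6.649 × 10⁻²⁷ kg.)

KE = (3/2)k_BT = 1.5 × 1.381 × 10⁻²³ × 2610 = 5.407 × 10⁻²⁰ J.
p = √(2mKE) = √(2 × 6.649 × 10⁻²⁷ × 5.407 × 10⁻²⁰) = 2.681 × 10⁻²³ kg·m/s.
λ = h/p = 2.47 × 10⁻¹¹ m = 24.7 pm.

λ = 24.7 pm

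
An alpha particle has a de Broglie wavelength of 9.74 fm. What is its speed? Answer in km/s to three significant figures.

v = 1.02 × 10⁴ km/s

p = h/λ = 6.626 × 10⁻³⁴ / 9.740 × 10⁻¹⁵ = 6.803 × 10⁻²⁰ kg·m/s.
v = p/m = 6.803 × 10⁻²⁰ / 6.645 × 10⁻²⁷ = 1.02 × 10⁷ m/s = 1.02 × 10⁴ km/s.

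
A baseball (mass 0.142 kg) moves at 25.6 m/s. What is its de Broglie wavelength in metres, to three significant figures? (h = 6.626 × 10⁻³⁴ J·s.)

p = mv = 0.142 × 25.6 = 3.635 kg·m/s.
λ = h/p = 6.626 × 10⁻³⁴ / 3.635 = 1.82 × 10⁻³⁴ m.

λ = 1.82 × 10⁻³⁴ m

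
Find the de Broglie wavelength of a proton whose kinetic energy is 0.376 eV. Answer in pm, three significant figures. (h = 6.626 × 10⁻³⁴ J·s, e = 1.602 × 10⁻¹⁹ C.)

λ = 46.7 pm

KE = 0.376 eV = 6.024 × 10⁻²⁰ J.
p = √(2mKE) = √(2 × 1.673 × 10⁻²⁷ × 6.024 × 10⁻²⁰) = 1.420 × 10⁻²³ kg·m/s.
λ = h/p = 6.626 × 10⁻³⁴ / 1.420 × 10⁻²³ = 4.67 × 10⁻¹¹ m = 46.7 pm.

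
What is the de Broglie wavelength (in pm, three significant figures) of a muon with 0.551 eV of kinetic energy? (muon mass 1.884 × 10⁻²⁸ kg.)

λ = 115 pm

KE = 0.551 eV = 8.827 × 10⁻²⁰ J.
p = √(2mKE) = √(2 × 1.884 × 10⁻²⁸ × 8.827 × 10⁻²⁰) = 5.767 × 10⁻²⁴ kg·m/s.
λ = h/p = 6.626 × 10⁻³⁴ / 5.767 × 10⁻²⁴ = 1.15 × 10⁻¹⁰ m = 115 pm.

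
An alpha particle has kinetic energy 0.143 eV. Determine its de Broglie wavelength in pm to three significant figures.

λ = 38.0 pm

KE = 0.143 eV = 2.291 × 10⁻²⁰ J.
p = √(2mKE) = √(2 × 6.645 × 10⁻²⁷ × 2.291 × 10⁻²⁰) = 1.745 × 10⁻²³ kg·m/s.
λ = h/p = 6.626 × 10⁻³⁴ / 1.745 × 10⁻²³ = 3.80 × 10⁻¹¹ m = 38.0 pm.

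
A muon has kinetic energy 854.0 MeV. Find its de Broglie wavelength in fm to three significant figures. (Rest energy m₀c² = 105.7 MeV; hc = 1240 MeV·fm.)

λ = 1.30 fm

Total energy E = KE + m₀c² = 854.0 + 105.7 = 959.7 MeV.
(pc)² = E² − (m₀c²)² = (959.7)² − (105.7)² = 9.099 × 10⁵ MeV², so pc = 953.9 MeV.
λ = hc/(pc) = 1240 MeV·fm / 953.9 MeV = 1.30 fm.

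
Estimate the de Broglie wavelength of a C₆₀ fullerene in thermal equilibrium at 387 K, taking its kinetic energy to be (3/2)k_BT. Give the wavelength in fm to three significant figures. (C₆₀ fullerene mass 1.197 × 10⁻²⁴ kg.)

λ = 4780 fm

KE = (3/2)k_BT = 1.5 × 1.381 × 10⁻²³ × 387 = 8.017 × 10⁻²¹ J.
p = √(2mKE) = √(2 × 1.197 × 10⁻²⁴ × 8.017 × 10⁻²¹) = 1.385 × 10⁻²² kg·m/s.
λ = h/p = 4.78 × 10⁻¹² m = 4780 fm.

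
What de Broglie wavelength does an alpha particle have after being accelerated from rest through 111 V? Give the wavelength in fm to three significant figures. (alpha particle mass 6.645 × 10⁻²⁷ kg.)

KE = 2eV = 2 × 1.602 × 10⁻¹⁹ × 111.0 = 3.556 × 10⁻¹⁷ J.
p = √(2mKE) = √(2 × 6.645 × 10⁻²⁷ × 3.556 × 10⁻¹⁷) = 6.875 × 10⁻²² kg·m/s.
λ = h/p = 6.626 × 10⁻³⁴ / 6.875 × 10⁻²² = 9.64 × 10⁻¹³ m = 964 fm.

λ = 964 fm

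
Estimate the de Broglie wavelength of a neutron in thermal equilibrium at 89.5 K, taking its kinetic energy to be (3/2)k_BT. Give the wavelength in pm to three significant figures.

λ = 266 pm

KE = (3/2)k_BT = 1.5 × 1.381 × 10⁻²³ × 89.5 = 1.854 × 10⁻²¹ J.
p = √(2mKE) = √(2 × 1.675 × 10⁻²⁷ × 1.854 × 10⁻²¹) = 2.492 × 10⁻²⁴ kg·m/s.
λ = h/p = 2.66 × 10⁻¹⁰ m = 266 pm.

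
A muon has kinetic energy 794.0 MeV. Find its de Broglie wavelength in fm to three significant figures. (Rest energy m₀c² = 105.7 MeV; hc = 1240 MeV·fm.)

λ = 1.39 fm

Total energy E = KE + m₀c² = 794.0 + 105.7 = 899.7 MeV.
(pc)² = E² − (m₀c²)² = (899.7)² − (105.7)² = 7.983 × 10⁵ MeV², so pc = 893.5 MeV.
λ = hc/(pc) = 1240 MeV·fm / 893.5 MeV = 1.39 fm.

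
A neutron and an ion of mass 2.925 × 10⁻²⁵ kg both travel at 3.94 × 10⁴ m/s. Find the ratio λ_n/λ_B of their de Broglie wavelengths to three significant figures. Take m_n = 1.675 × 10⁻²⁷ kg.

At fixed v, p = mv so λ = h/(mv) ∝ 1/m.
λ_n/λ_B = m_B/m_n = 2.925 × 10⁻²⁵/1.675 × 10⁻²⁷ = 175.

λ_n/λ_B = 175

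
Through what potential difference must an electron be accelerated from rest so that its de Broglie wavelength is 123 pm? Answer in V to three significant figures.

V = 99.4 V

p = h/λ = 6.626 × 10⁻³⁴ / 1.230 × 10⁻¹⁰ = 5.387 × 10⁻²⁴ kg·m/s.
KE = p²/(2m) = 1.593 × 10⁻¹⁷ J.
V = KE/e = 1.593 × 10⁻¹⁷ / (1.602 × 10⁻¹⁹) = 99.4 V.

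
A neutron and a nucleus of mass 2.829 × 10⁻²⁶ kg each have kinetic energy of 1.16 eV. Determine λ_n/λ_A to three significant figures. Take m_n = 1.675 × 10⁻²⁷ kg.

At fixed KE, p = √(2mKE) so λ = h/p ∝ 1/√m.
λ_n/λ_A = √(m_A/m_n) = √(2.829 × 10⁻²⁶/1.675 × 10⁻²⁷) = √(16.89) = 4.11.

λ_n/λ_A = 4.11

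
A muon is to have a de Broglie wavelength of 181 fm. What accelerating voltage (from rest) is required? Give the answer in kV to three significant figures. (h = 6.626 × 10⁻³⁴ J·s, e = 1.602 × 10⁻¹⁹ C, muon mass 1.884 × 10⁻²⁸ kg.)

p = h/λ = 6.626 × 10⁻³⁴ / 1.810 × 10⁻¹³ = 3.661 × 10⁻²¹ kg·m/s.
KE = p²/(2m) = 3.557 × 10⁻¹⁴ J.
V = KE/e = 3.557 × 10⁻¹⁴ / (1.602 × 10⁻¹⁹) = 222 kV.

V = 222 kV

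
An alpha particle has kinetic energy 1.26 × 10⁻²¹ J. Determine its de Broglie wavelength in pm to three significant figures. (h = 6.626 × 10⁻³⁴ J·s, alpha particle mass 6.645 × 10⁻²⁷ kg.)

λ = 162 pm

p = √(2mKE) = √(2 × 6.645 × 10⁻²⁷ × 1.260 × 10⁻²¹) = 4.092 × 10⁻²⁴ kg·m/s.
λ = h/p = 6.626 × 10⁻³⁴ / 4.092 × 10⁻²⁴ = 1.62 × 10⁻¹⁰ m = 162 pm.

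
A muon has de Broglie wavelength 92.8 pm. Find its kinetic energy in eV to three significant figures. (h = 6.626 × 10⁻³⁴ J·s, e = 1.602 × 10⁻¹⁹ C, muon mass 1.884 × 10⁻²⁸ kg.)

p = h/λ = 6.626 × 10⁻³⁴ / 9.280 × 10⁻¹¹ = 7.140 × 10⁻²⁴ kg·m/s.
KE = p²/(2m) = (7.140 × 10⁻²⁴)² / (2 × 1.884 × 10⁻²⁸) = 1.353 × 10⁻¹⁹ J = 0.845 eV.

KE = 0.845 eV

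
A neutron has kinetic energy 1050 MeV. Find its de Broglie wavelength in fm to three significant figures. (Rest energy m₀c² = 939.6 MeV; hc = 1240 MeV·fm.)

Total energy E = KE + m₀c² = 1050 + 939.6 = 1989.6 MeV.
(pc)² = E² − (m₀c²)² = (1989.6)² − (939.6)² = 3.076 × 10⁶ MeV², so pc = 1754 MeV.
λ = hc/(pc) = 1240 MeV·fm / 1754 MeV = 0.707 fm.

λ = 0.707 fm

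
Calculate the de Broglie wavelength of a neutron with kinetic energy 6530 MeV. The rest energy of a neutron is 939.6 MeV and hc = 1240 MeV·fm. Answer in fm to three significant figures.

Total energy E = KE + m₀c² = 6530 + 939.6 = 7469.6 MeV.
(pc)² = E² − (m₀c²)² = (7469.6)² − (939.6)² = 5.491 × 10⁷ MeV², so pc = 7410 MeV.
λ = hc/(pc) = 1240 MeV·fm / 7410 MeV = 0.167 fm.

λ = 0.167 fm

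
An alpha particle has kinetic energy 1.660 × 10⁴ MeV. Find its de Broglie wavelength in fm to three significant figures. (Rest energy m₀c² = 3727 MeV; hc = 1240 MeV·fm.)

λ = 0.0621 fm

Total energy E = KE + m₀c² = 1.660 × 10⁴ + 3727 = 20327 MeV.
(pc)² = E² − (m₀c²)² = (20327)² − (3727)² = 3.993 × 10⁸ MeV², so pc = 1.998 × 10⁴ MeV.
λ = hc/(pc) = 1240 MeV·fm / 1.998 × 10⁴ MeV = 0.0621 fm.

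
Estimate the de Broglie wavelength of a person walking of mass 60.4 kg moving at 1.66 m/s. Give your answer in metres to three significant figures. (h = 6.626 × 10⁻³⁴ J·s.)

p = mv = 60.4 × 1.66 = 1.003 × 10² kg·m/s.
λ = h/p = 6.626 × 10⁻³⁴ / 1.003 × 10² = 6.61 × 10⁻³⁶ m.

λ = 6.61 × 10⁻³⁶ m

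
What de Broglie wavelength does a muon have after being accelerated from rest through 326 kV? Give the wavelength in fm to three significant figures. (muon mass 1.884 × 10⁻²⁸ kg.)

KE = eV = 1.602 × 10⁻¹⁹ × 3.260 × 10⁵ = 5.223 × 10⁻¹⁴ J.
p = √(2mKE) = √(2 × 1.884 × 10⁻²⁸ × 5.223 × 10⁻¹⁴) = 4.436 × 10⁻²¹ kg·m/s.
λ = h/p = 6.626 × 10⁻³⁴ / 4.436 × 10⁻²¹ = 1.49 × 10⁻¹³ m = 149 fm.

λ = 149 fm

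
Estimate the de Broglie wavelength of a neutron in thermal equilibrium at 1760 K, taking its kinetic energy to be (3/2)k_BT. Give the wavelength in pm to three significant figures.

KE = (3/2)k_BT = 1.5 × 1.381 × 10⁻²³ × 1760 = 3.646 × 10⁻²⁰ J.
p = √(2mKE) = √(2 × 1.675 × 10⁻²⁷ × 3.646 × 10⁻²⁰) = 1.105 × 10⁻²³ kg·m/s.
λ = h/p = 6.00 × 10⁻¹¹ m = 60.0 pm.

λ = 60.0 pm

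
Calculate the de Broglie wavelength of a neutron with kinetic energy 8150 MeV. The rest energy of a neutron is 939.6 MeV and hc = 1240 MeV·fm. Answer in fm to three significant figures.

λ = 0.137 fm

Total energy E = KE + m₀c² = 8150 + 939.6 = 9089.6 MeV.
(pc)² = E² − (m₀c²)² = (9089.6)² − (939.6)² = 8.174 × 10⁷ MeV², so pc = 9041 MeV.
λ = hc/(pc) = 1240 MeV·fm / 9041 MeV = 0.137 fm.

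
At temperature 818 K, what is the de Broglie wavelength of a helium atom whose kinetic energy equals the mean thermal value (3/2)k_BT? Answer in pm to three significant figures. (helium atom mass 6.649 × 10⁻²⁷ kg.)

λ = 44.1 pm

KE = (3/2)k_BT = 1.5 × 1.381 × 10⁻²³ × 818 = 1.694 × 10⁻²⁰ J.
p = √(2mKE) = √(2 × 6.649 × 10⁻²⁷ × 1.694 × 10⁻²⁰) = 1.501 × 10⁻²³ kg·m/s.
λ = h/p = 4.41 × 10⁻¹¹ m = 44.1 pm.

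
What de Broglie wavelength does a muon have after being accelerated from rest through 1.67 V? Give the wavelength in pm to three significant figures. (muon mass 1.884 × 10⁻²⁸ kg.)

λ = 66.0 pm

KE = eV = 1.602 × 10⁻¹⁹ × 1.670 = 2.675 × 10⁻¹⁹ J.
p = √(2mKE) = √(2 × 1.884 × 10⁻²⁸ × 2.675 × 10⁻¹⁹) = 1.004 × 10⁻²³ kg·m/s.
λ = h/p = 6.626 × 10⁻³⁴ / 1.004 × 10⁻²³ = 6.60 × 10⁻¹¹ m = 66.0 pm.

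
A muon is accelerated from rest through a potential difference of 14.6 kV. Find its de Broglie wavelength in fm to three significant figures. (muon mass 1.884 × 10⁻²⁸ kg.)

KE = eV = 1.602 × 10⁻¹⁹ × 1.460 × 10⁴ = 2.339 × 10⁻¹⁵ J.
p = √(2mKE) = √(2 × 1.884 × 10⁻²⁸ × 2.339 × 10⁻¹⁵) = 9.388 × 10⁻²² kg·m/s.
λ = h/p = 6.626 × 10⁻³⁴ / 9.388 × 10⁻²² = 7.06 × 10⁻¹³ m = 706 fm.

λ = 706 fm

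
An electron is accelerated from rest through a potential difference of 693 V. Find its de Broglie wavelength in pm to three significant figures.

λ = 46.6 pm

KE = eV = 1.602 × 10⁻¹⁹ × 693.0 = 1.110 × 10⁻¹⁶ J.
p = √(2mKE) = √(2 × 9.109 × 10⁻³¹ × 1.110 × 10⁻¹⁶) = 1.422 × 10⁻²³ kg·m/s.
λ = h/p = 6.626 × 10⁻³⁴ / 1.422 × 10⁻²³ = 4.66 × 10⁻¹¹ m = 46.6 pm.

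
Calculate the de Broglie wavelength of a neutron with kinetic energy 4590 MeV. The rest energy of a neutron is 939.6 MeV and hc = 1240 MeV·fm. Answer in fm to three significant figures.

λ = 0.228 fm

Total energy E = KE + m₀c² = 4590 + 939.6 = 5529.6 MeV.
(pc)² = E² − (m₀c²)² = (5529.6)² − (939.6)² = 2.969 × 10⁷ MeV², so pc = 5449 MeV.
λ = hc/(pc) = 1240 MeV·fm / 5449 MeV = 0.228 fm.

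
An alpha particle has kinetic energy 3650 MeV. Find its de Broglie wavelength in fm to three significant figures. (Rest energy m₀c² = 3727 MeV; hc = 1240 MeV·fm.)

λ = 0.195 fm

Total energy E = KE + m₀c² = 3650 + 3727 = 7377 MeV.
(pc)² = E² − (m₀c²)² = (7377)² − (3727)² = 4.053 × 10⁷ MeV², so pc = 6366 MeV.
λ = hc/(pc) = 1240 MeV·fm / 6366 MeV = 0.195 fm.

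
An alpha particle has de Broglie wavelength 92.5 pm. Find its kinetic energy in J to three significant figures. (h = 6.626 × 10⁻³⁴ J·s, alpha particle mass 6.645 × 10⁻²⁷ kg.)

KE = 3.86 × 10⁻²¹ J

p = h/λ = 6.626 × 10⁻³⁴ / 9.250 × 10⁻¹¹ = 7.163 × 10⁻²⁴ kg·m/s.
KE = p²/(2m) = (7.163 × 10⁻²⁴)² / (2 × 6.645 × 10⁻²⁷) = 3.861 × 10⁻²¹ J = 3.86 × 10⁻²¹ J.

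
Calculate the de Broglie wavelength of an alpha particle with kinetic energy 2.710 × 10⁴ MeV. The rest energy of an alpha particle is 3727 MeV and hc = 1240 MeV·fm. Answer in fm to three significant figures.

λ = 0.0405 fm

Total energy E = KE + m₀c² = 2.710 × 10⁴ + 3727 = 30827 MeV.
(pc)² = E² − (m₀c²)² = (30827)² − (3727)² = 9.364 × 10⁸ MeV², so pc = 3.060 × 10⁴ MeV.
λ = hc/(pc) = 1240 MeV·fm / 3.060 × 10⁴ MeV = 0.0405 fm.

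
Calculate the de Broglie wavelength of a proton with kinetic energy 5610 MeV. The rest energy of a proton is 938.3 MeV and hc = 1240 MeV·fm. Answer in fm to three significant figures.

λ = 0.191 fm

Total energy E = KE + m₀c² = 5610 + 938.3 = 6548.3 MeV.
(pc)² = E² − (m₀c²)² = (6548.3)² − (938.3)² = 4.200 × 10⁷ MeV², so pc = 6481 MeV.
λ = hc/(pc) = 1240 MeV·fm / 6481 MeV = 0.191 fm.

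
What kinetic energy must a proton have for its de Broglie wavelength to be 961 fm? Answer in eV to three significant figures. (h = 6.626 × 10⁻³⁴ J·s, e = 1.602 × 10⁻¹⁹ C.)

KE = 887 eV

p = h/λ = 6.626 × 10⁻³⁴ / 9.610 × 10⁻¹³ = 6.895 × 10⁻²² kg·m/s.
KE = p²/(2m) = (6.895 × 10⁻²²)² / (2 × 1.673 × 10⁻²⁷) = 1.421 × 10⁻¹⁶ J = 887 eV.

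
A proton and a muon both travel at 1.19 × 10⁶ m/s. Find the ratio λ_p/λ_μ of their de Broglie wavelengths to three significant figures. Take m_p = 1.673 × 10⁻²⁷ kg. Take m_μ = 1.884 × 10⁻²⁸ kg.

At fixed v, p = mv so λ = h/(mv) ∝ 1/m.
λ_p/λ_μ = m_μ/m_p = 1.884 × 10⁻²⁸/1.673 × 10⁻²⁷ = 0.113.

λ_p/λ_μ = 0.113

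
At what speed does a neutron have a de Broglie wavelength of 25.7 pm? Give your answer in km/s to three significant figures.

p = h/λ = 6.626 × 10⁻³⁴ / 2.570 × 10⁻¹¹ = 2.578 × 10⁻²³ kg·m/s.
v = p/m = 2.578 × 10⁻²³ / 1.675 × 10⁻²⁷ = 1.54 × 10⁴ m/s = 15.4 km/s.

v = 15.4 km/s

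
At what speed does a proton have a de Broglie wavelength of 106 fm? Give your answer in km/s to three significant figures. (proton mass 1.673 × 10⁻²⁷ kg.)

p = h/λ = 6.626 × 10⁻³⁴ / 1.060 × 10⁻¹³ = 6.251 × 10⁻²¹ kg·m/s.
v = p/m = 6.251 × 10⁻²¹ / 1.673 × 10⁻²⁷ = 3.74 × 10⁶ m/s = 3740 km/s.

v = 3740 km/s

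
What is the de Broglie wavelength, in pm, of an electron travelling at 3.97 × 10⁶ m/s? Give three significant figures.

λ = 183 pm

p = mv = 9.109 × 10⁻³¹ × 3.97 × 10⁶ = 3.616 × 10⁻²⁴ kg·m/s.
λ = h/p = 6.626 × 10⁻³⁴ / 3.616 × 10⁻²⁴ = 1.83 × 10⁻¹⁰ m = 183 pm.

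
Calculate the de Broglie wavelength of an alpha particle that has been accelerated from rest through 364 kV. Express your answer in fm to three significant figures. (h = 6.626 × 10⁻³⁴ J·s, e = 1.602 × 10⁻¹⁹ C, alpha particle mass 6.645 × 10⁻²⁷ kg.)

λ = 16.8 fm

KE = 2eV = 2 × 1.602 × 10⁻¹⁹ × 3.640 × 10⁵ = 1.166 × 10⁻¹³ J.
p = √(2mKE) = √(2 × 6.645 × 10⁻²⁷ × 1.166 × 10⁻¹³) = 3.937 × 10⁻²⁰ kg·m/s.
λ = h/p = 6.626 × 10⁻³⁴ / 3.937 × 10⁻²⁰ = 1.68 × 10⁻¹⁴ m = 16.8 fm.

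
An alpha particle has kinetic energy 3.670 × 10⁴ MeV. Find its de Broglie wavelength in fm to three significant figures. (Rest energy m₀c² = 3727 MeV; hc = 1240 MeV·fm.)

Total energy E = KE + m₀c² = 3.670 × 10⁴ + 3727 = 40427 MeV.
(pc)² = E² − (m₀c²)² = (40427)² − (3727)² = 1.620 × 10⁹ MeV², so pc = 4.025 × 10⁴ MeV.
λ = hc/(pc) = 1240 MeV·fm / 4.025 × 10⁴ MeV = 0.0308 fm.

λ = 0.0308 fm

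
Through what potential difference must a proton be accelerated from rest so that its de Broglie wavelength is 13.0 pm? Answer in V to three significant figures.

V = 4.85 V

p = h/λ = 6.626 × 10⁻³⁴ / 1.300 × 10⁻¹¹ = 5.097 × 10⁻²³ kg·m/s.
KE = p²/(2m) = 7.764 × 10⁻¹⁹ J.
V = KE/e = 7.764 × 10⁻¹⁹ / (1.602 × 10⁻¹⁹) = 4.85 V.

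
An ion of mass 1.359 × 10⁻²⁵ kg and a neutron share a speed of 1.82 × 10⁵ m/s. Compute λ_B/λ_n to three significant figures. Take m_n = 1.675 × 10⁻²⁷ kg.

At fixed v, p = mv so λ = h/(mv) ∝ 1/m.
λ_B/λ_n = m_n/m_B = 1.675 × 10⁻²⁷/1.359 × 10⁻²⁵ = 0.0123.

λ_B/λ_n = 0.0123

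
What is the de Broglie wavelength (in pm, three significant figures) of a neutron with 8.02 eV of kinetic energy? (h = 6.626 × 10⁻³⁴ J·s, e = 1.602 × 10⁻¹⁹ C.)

λ = 10.1 pm

KE = 8.02 eV = 1.285 × 10⁻¹⁸ J.
p = √(2mKE) = √(2 × 1.675 × 10⁻²⁷ × 1.285 × 10⁻¹⁸) = 6.561 × 10⁻²³ kg·m/s.
λ = h/p = 6.626 × 10⁻³⁴ / 6.561 × 10⁻²³ = 1.01 × 10⁻¹¹ m = 10.1 pm.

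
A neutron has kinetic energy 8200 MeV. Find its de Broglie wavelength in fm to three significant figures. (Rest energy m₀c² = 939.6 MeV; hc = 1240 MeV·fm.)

Total energy E = KE + m₀c² = 8200 + 939.6 = 9139.6 MeV.
(pc)² = E² − (m₀c²)² = (9139.6)² − (939.6)² = 8.265 × 10⁷ MeV², so pc = 9091 MeV.
λ = hc/(pc) = 1240 MeV·fm / 9091 MeV = 0.136 fm.

λ = 0.136 fm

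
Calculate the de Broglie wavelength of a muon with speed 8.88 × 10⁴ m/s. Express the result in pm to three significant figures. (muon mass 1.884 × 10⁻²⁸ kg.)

λ = 39.6 pm

p = mv = 1.884 × 10⁻²⁸ × 8.88 × 10⁴ = 1.673 × 10⁻²³ kg·m/s.
λ = h/p = 6.626 × 10⁻³⁴ / 1.673 × 10⁻²³ = 3.96 × 10⁻¹¹ m = 39.6 pm.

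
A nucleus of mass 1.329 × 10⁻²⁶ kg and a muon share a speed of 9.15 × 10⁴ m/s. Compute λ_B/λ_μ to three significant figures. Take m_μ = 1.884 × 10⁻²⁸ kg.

λ_B/λ_μ = 0.0142

At fixed v, p = mv so λ = h/(mv) ∝ 1/m.
λ_B/λ_μ = m_μ/m_B = 1.884 × 10⁻²⁸/1.329 × 10⁻²⁶ = 0.0142.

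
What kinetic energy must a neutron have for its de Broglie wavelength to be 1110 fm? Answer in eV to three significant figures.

KE = 664 eV

p = h/λ = 6.626 × 10⁻³⁴ / 1.110 × 10⁻¹² = 5.969 × 10⁻²² kg·m/s.
KE = p²/(2m) = (5.969 × 10⁻²²)² / (2 × 1.675 × 10⁻²⁷) = 1.064 × 10⁻¹⁶ J = 664 eV.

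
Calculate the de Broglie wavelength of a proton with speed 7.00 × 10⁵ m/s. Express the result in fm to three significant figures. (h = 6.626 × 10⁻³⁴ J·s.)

p = mv = 1.673 × 10⁻²⁷ × 7.00 × 10⁵ = 1.171 × 10⁻²¹ kg·m/s.
λ = h/p = 6.626 × 10⁻³⁴ / 1.171 × 10⁻²¹ = 5.66 × 10⁻¹³ m = 566 fm.

λ = 566 fm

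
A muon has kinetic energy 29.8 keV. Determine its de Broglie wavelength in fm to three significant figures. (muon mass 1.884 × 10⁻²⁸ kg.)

KE = 29.8 keV = 4.774 × 10⁻¹⁵ J.
p = √(2mKE) = √(2 × 1.884 × 10⁻²⁸ × 4.774 × 10⁻¹⁵) = 1.341 × 10⁻²¹ kg·m/s.
λ = h/p = 6.626 × 10⁻³⁴ / 1.341 × 10⁻²¹ = 4.94 × 10⁻¹³ m = 494 fm.

λ = 494 fm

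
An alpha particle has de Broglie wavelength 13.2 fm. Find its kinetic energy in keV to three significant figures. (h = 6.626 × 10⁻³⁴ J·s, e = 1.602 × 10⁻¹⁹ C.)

KE = 1180 keV

p = h/λ = 6.626 × 10⁻³⁴ / 1.320 × 10⁻¹⁴ = 5.020 × 10⁻²⁰ kg·m/s.
KE = p²/(2m) = (5.020 × 10⁻²⁰)² / (2 × 6.645 × 10⁻²⁷) = 1.896 × 10⁻¹³ J = 1180 keV.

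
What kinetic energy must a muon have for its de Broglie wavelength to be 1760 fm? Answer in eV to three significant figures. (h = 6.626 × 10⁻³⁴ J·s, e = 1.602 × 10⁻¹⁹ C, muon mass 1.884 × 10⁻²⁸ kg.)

p = h/λ = 6.626 × 10⁻³⁴ / 1.760 × 10⁻¹² = 3.765 × 10⁻²² kg·m/s.
KE = p²/(2m) = (3.765 × 10⁻²²)² / (2 × 1.884 × 10⁻²⁸) = 3.762 × 10⁻¹⁶ J = 2350 eV.

KE = 2350 eV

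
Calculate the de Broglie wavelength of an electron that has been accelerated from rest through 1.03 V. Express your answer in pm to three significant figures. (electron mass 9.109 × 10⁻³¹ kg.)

KE = eV = 1.602 × 10⁻¹⁹ × 1.030 = 1.650 × 10⁻¹⁹ J.
p = √(2mKE) = √(2 × 9.109 × 10⁻³¹ × 1.650 × 10⁻¹⁹) = 5.483 × 10⁻²⁵ kg·m/s.
λ = h/p = 6.626 × 10⁻³⁴ / 5.483 × 10⁻²⁵ = 1.21 × 10⁻⁹ m = 1210 pm.

λ = 1210 pm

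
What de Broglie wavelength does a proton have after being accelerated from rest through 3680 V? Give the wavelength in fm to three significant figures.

λ = 472 fm

KE = eV = 1.602 × 10⁻¹⁹ × 3680 = 5.895 × 10⁻¹⁶ J.
p = √(2mKE) = √(2 × 1.673 × 10⁻²⁷ × 5.895 × 10⁻¹⁶) = 1.404 × 10⁻²¹ kg·m/s.
λ = h/p = 6.626 × 10⁻³⁴ / 1.404 × 10⁻²¹ = 4.72 × 10⁻¹³ m = 472 fm.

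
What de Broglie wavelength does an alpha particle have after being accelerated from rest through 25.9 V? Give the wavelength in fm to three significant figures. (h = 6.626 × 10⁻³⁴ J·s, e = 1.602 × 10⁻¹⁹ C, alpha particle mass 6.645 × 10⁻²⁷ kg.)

λ = 2000 fm

KE = 2eV = 2 × 1.602 × 10⁻¹⁹ × 25.90 = 8.298 × 10⁻¹⁸ J.
p = √(2mKE) = √(2 × 6.645 × 10⁻²⁷ × 8.298 × 10⁻¹⁸) = 3.321 × 10⁻²² kg·m/s.
λ = h/p = 6.626 × 10⁻³⁴ / 3.321 × 10⁻²² = 2.00 × 10⁻¹² m = 2000 fm.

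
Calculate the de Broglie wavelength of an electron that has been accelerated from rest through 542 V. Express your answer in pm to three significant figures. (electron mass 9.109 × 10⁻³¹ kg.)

KE = eV = 1.602 × 10⁻¹⁹ × 542.0 = 8.683 × 10⁻¹⁷ J.
p = √(2mKE) = √(2 × 9.109 × 10⁻³¹ × 8.683 × 10⁻¹⁷) = 1.258 × 10⁻²³ kg·m/s.
λ = h/p = 6.626 × 10⁻³⁴ / 1.258 × 10⁻²³ = 5.27 × 10⁻¹¹ m = 52.7 pm.

λ = 52.7 pm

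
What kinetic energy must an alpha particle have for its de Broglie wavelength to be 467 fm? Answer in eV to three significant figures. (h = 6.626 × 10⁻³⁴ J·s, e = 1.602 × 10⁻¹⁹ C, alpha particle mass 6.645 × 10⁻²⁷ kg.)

KE = 946 eV

p = h/λ = 6.626 × 10⁻³⁴ / 4.670 × 10⁻¹³ = 1.419 × 10⁻²¹ kg·m/s.
KE = p²/(2m) = (1.419 × 10⁻²¹)² / (2 × 6.645 × 10⁻²⁷) = 1.515 × 10⁻¹⁶ J = 946 eV.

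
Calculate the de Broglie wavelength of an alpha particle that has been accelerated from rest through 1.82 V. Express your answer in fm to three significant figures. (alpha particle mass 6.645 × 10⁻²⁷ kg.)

λ = 7530 fm

KE = 2eV = 2 × 1.602 × 10⁻¹⁹ × 1.820 = 5.831 × 10⁻¹⁹ J.
p = √(2mKE) = √(2 × 6.645 × 10⁻²⁷ × 5.831 × 10⁻¹⁹) = 8.803 × 10⁻²³ kg·m/s.
λ = h/p = 6.626 × 10⁻³⁴ / 8.803 × 10⁻²³ = 7.53 × 10⁻¹² m = 7530 fm.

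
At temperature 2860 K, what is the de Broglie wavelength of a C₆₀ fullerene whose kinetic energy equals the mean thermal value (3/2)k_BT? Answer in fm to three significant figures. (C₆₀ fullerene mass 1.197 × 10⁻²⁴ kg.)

KE = (3/2)k_BT = 1.5 × 1.381 × 10⁻²³ × 2860 = 5.924 × 10⁻²⁰ J.
p = √(2mKE) = √(2 × 1.197 × 10⁻²⁴ × 5.924 × 10⁻²⁰) = 3.766 × 10⁻²² kg·m/s.
λ = h/p = 1.76 × 10⁻¹² m = 1760 fm.

λ = 1760 fm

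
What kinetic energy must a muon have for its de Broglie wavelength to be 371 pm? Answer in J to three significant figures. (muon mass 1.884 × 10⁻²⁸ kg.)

KE = 8.47 × 10⁻²¹ J

p = h/λ = 6.626 × 10⁻³⁴ / 3.710 × 10⁻¹⁰ = 1.786 × 10⁻²⁴ kg·m/s.
KE = p²/(2m) = (1.786 × 10⁻²⁴)² / (2 × 1.884 × 10⁻²⁸) = 8.465 × 10⁻²¹ J = 8.47 × 10⁻²¹ J.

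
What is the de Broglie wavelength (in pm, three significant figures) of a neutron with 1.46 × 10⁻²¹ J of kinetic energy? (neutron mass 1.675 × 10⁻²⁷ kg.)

λ = 300 pm

p = √(2mKE) = √(2 × 1.675 × 10⁻²⁷ × 1.460 × 10⁻²¹) = 2.212 × 10⁻²⁴ kg·m/s.
λ = h/p = 6.626 × 10⁻³⁴ / 2.212 × 10⁻²⁴ = 3.00 × 10⁻¹⁰ m = 300 pm.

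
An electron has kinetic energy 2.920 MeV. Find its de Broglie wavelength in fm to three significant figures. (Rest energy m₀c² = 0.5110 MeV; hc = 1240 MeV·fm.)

λ = 365 fm

Total energy E = KE + m₀c² = 2.920 + 0.5110 = 3.4310 MeV.
(pc)² = E² − (m₀c²)² = (3.4310)² − (0.5110)² = 11.51 MeV², so pc = 3.393 MeV.
λ = hc/(pc) = 1240 MeV·fm / 3.393 MeV = 365 fm.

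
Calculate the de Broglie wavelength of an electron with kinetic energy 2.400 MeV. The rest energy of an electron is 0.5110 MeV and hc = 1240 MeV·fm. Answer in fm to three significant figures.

Total energy E = KE + m₀c² = 2.400 + 0.5110 = 2.9110 MeV.
(pc)² = E² − (m₀c²)² = (2.9110)² − (0.5110)² = 8.213 MeV², so pc = 2.866 MeV.
λ = hc/(pc) = 1240 MeV·fm / 2.866 MeV = 433 fm.

λ = 433 fm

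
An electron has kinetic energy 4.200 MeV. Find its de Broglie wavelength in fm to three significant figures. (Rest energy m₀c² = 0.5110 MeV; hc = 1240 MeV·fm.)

Total energy E = KE + m₀c² = 4.200 + 0.5110 = 4.7110 MeV.
(pc)² = E² − (m₀c²)² = (4.7110)² − (0.5110)² = 21.93 MeV², so pc = 4.683 MeV.
λ = hc/(pc) = 1240 MeV·fm / 4.683 MeV = 265 fm.

λ = 265 fm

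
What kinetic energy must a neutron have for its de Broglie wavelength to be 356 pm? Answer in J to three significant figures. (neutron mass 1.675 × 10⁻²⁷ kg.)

KE = 1.03 × 10⁻²¹ J

p = h/λ = 6.626 × 10⁻³⁴ / 3.560 × 10⁻¹⁰ = 1.861 × 10⁻²⁴ kg·m/s.
KE = p²/(2m) = (1.861 × 10⁻²⁴)² / (2 × 1.675 × 10⁻²⁷) = 1.034 × 10⁻²¹ J = 1.03 × 10⁻²¹ J.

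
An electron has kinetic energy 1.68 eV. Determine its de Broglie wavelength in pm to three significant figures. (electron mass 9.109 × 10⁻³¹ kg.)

λ = 946 pm

KE = 1.68 eV = 2.691 × 10⁻¹⁹ J.
p = √(2mKE) = √(2 × 9.109 × 10⁻³¹ × 2.691 × 10⁻¹⁹) = 7.002 × 10⁻²⁵ kg·m/s.
λ = h/p = 6.626 × 10⁻³⁴ / 7.002 × 10⁻²⁵ = 9.46 × 10⁻¹⁰ m = 946 pm.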